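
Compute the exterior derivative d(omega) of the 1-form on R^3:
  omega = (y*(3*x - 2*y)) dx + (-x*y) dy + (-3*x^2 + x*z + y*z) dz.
d(omega) = (-3*x + 3*y) dx ∧ dy + (-6*x + z) dx ∧ dz + (z) dy ∧ dz

For a 1-form omega = sum_i f_i dx_i, the exterior derivative is
  d(omega) = sum_{i < j} (∂f_j/∂x_i - ∂f_i/∂x_j) dx_i ∧ dx_j.
  coefficient of dx ∧ dy: ∂f_2/∂x - ∂f_1/∂y = ∂(-x*y)/∂x - ∂(y*(3*x - 2*y))/∂y = -3*x + 3*y
  coefficient of dx ∧ dz: ∂f_3/∂x - ∂f_1/∂z = ∂(-3*x^2 + x*z + y*z)/∂x - ∂(y*(3*x - 2*y))/∂z = -6*x + z
  coefficient of dy ∧ dz: ∂f_3/∂y - ∂f_2/∂z = ∂(-3*x^2 + x*z + y*z)/∂y - ∂(-x*y)/∂z = z
Assembling: d(omega) = (-3*x + 3*y) dx ∧ dy + (-6*x + z) dx ∧ dz + (z) dy ∧ dz.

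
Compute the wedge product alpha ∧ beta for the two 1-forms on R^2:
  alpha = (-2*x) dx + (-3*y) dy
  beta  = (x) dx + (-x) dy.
alpha ∧ beta = (x*(2*x + 3*y)) dx ∧ dy

Distribute the wedge, using dx_i ∧ dx_j = -dx_j ∧ dx_i and dx_i ∧ dx_i = 0. For each pair (i, j) with i < j, the coefficient of dx_i ∧ dx_j in alpha ∧ beta is (alpha_i * beta_j - alpha_j * beta_i). Collecting: alpha ∧ beta = (x*(2*x + 3*y)) dx ∧ dy.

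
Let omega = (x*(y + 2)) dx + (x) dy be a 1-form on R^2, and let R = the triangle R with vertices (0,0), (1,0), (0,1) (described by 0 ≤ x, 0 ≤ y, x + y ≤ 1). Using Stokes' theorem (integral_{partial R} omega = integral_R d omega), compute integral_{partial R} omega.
integral_(partial R) omega = 1/3

Stokes: integral_partial_R omega = integral_R d omega with d omega = (∂Q/∂x - ∂P/∂y) dx ∧ dy.
  ∂Q/∂x = 1
  ∂P/∂y = x
  integrand = ∂Q/∂x - ∂P/∂y = 1 - x.
Integrating over R: integral_0^1 integral_0^{1-x} (1 - x) dy dx = 1/3.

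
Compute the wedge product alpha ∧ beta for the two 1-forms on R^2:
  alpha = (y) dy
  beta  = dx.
alpha ∧ beta = (-y) dx ∧ dy

Distribute the wedge, using dx_i ∧ dx_j = -dx_j ∧ dx_i and dx_i ∧ dx_i = 0. For each pair (i, j) with i < j, the coefficient of dx_i ∧ dx_j in alpha ∧ beta is (alpha_i * beta_j - alpha_j * beta_i). Collecting: alpha ∧ beta = (-y) dx ∧ dy.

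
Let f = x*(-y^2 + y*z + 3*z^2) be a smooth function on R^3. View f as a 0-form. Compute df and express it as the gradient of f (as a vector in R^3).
df = (-y^2 + y*z + 3*z^2) dx + (x*(-2*y + z)) dy + (x*(y + 6*z)) dz; grad f = (-y^2 + y*z + 3*z^2, x*(-2*y + z), x*(y + 6*z))

For a 0-form f, d f = (∂f/∂x) dx + (∂f/∂y) dy + (∂f/∂z) dz. The components of the vector representation are exactly the entries of grad f in Cartesian coordinates:
  ∂f/∂x = -y^2 + y*z + 3*z^2
  ∂f/∂y = x*(-2*y + z)
  ∂f/∂z = x*(y + 6*z).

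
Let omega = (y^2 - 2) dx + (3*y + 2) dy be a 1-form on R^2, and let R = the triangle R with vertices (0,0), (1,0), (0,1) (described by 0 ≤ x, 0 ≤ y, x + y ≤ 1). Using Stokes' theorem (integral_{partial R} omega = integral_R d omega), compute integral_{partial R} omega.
integral_(partial R) omega = -1/3

Stokes: integral_partial_R omega = integral_R d omega with d omega = (∂Q/∂x - ∂P/∂y) dx ∧ dy.
  ∂Q/∂x = 0
  ∂P/∂y = 2*y
  integrand = ∂Q/∂x - ∂P/∂y = -2*y.
Integrating over R: integral_0^1 integral_0^{1-x} (-2*y) dy dx = -1/3.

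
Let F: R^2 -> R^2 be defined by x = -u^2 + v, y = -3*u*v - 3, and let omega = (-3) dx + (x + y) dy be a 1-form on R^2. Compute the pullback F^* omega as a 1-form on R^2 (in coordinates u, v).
F^* omega = (3*u^2*v + 9*u*v^2 + 6*u - 3*v^2 + 9*v) du + (3*u^3 + 9*u^2*v - 3*u*v + 9*u - 3) dv

Using F^*(f dg) = (f ∘ F) d(g ∘ F), substitute each coordinate x_i by F_i(u, v) in f_i, and replace dx_i by d F_i = (∂F_i/∂u) du + (∂F_i/∂v) dv.
  For the x component: f_1(F) = -3; d F_1 = (-2*u) du + (1) dv
  For the y component: f_2(F) = -u^2 - 3*u*v + v - 3; d F_2 = (-3*v) du + (-3*u) dv
Combining and collecting du, dv coefficients:
  coeff of du: 3*u^2*v + 9*u*v^2 + 6*u - 3*v^2 + 9*v
  coeff of dv: 3*u^3 + 9*u^2*v - 3*u*v + 9*u - 3
F^* omega = (3*u^2*v + 9*u*v^2 + 6*u - 3*v^2 + 9*v) du + (3*u^3 + 9*u^2*v - 3*u*v + 9*u - 3) dv.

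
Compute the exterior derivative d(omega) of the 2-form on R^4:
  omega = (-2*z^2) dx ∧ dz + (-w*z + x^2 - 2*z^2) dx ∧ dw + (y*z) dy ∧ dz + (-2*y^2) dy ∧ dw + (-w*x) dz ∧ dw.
d(omega) = (4*z) dx ∧ dz ∧ dw

For a 2-form omega = sum_{i<j} g_{ij} dx_i ∧ dx_j, the exterior derivative is
  d(omega) = sum_{i<j} d(g_{ij}) ∧ dx_i ∧ dx_j = sum_{i<j, k} (∂g_{ij}/∂x_k) dx_k ∧ dx_i ∧ dx_j.
Expand each term, using dx_k ∧ dx_i ∧ dx_j = sgn(permutation) dx_{(a)} ∧ dx_{(b)} ∧ dx_{(c)} with (a < b < c) sorted:
  d(-w*z + x^2 - 2*z^2) includes (∂/∂z)(-w*z + x^2 - 2*z^2) dz = (-w - 4*z) dz, which multiplied by dx ∧ dw gives (w + 4*z) dx ∧ dz ∧ dw
  d(-w*x) includes (∂/∂x)(-w*x) dx = (-w) dx, which multiplied by dz ∧ dw gives (-w) dx ∧ dz ∧ dw
Collecting like 3-forms: d(omega) = (4*z) dx ∧ dz ∧ dw.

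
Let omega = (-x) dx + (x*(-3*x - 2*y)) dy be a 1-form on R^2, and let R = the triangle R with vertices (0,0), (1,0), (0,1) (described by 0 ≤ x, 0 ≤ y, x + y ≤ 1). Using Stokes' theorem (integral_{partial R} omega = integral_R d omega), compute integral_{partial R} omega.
integral_(partial R) omega = -4/3

Stokes: integral_partial_R omega = integral_R d omega with d omega = (∂Q/∂x - ∂P/∂y) dx ∧ dy.
  ∂Q/∂x = -6*x - 2*y
  ∂P/∂y = 0
  integrand = ∂Q/∂x - ∂P/∂y = -6*x - 2*y.
Integrating over R: integral_0^1 integral_0^{1-x} (-6*x - 2*y) dy dx = -4/3.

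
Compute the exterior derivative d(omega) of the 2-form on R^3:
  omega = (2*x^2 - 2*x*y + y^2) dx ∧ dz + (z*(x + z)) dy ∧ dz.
d(omega) = (2*x - 2*y + z) dx ∧ dy ∧ dz

For a 2-form omega = sum_{i<j} g_{ij} dx_i ∧ dx_j, the exterior derivative is
  d(omega) = sum_{i<j} d(g_{ij}) ∧ dx_i ∧ dx_j = sum_{i<j, k} (∂g_{ij}/∂x_k) dx_k ∧ dx_i ∧ dx_j.
Expand each term, using dx_k ∧ dx_i ∧ dx_j = sgn(permutation) dx_{(a)} ∧ dx_{(b)} ∧ dx_{(c)} with (a < b < c) sorted:
  d(2*x^2 - 2*x*y + y^2) includes (∂/∂y)(2*x^2 - 2*x*y + y^2) dy = (-2*x + 2*y) dy, which multiplied by dx ∧ dz gives (2*x - 2*y) dx ∧ dy ∧ dz
  d(z*(x + z)) includes (∂/∂x)(z*(x + z)) dx = (z) dx, which multiplied by dy ∧ dz gives (z) dx ∧ dy ∧ dz
Collecting like 3-forms: d(omega) = (2*x - 2*y + z) dx ∧ dy ∧ dz.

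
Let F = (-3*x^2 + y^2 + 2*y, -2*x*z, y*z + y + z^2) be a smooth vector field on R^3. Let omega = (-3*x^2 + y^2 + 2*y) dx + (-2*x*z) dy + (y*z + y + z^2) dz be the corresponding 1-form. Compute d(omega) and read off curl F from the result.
d(omega) = (2*x + z + 1) dy ∧ dz + (0) dz ∧ dx + (-2*y - 2*z - 2) dx ∧ dy; curl F = (2*x + z + 1, 0, -2*y - 2*z - 2)

d omega = sum_{i<j} (∂f_j/∂x_i - ∂f_i/∂x_j) dx_i ∧ dx_j. Under the identification (dy ∧ dz, dz ∧ dx, dx ∧ dy) ↔ (e_x, e_y, e_z), the coefficients are exactly the components of curl F. Compute:
  ∂R/∂y - ∂Q/∂z = (z + 1) - (-2*x) = 2*x + z + 1
  ∂P/∂z - ∂R/∂x = (0) - (0) = 0
  ∂Q/∂x - ∂P/∂y = (-2*z) - (2*y + 2) = -2*y - 2*z - 2.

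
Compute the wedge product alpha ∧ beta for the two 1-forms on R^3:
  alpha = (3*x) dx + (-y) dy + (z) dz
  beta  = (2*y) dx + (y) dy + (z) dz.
alpha ∧ beta = (y*(3*x + 2*y)) dx ∧ dy + (z*(3*x - 2*y)) dx ∧ dz + (-2*y*z) dy ∧ dz

Distribute the wedge, using dx_i ∧ dx_j = -dx_j ∧ dx_i and dx_i ∧ dx_i = 0. For each pair (i, j) with i < j, the coefficient of dx_i ∧ dx_j in alpha ∧ beta is (alpha_i * beta_j - alpha_j * beta_i). Collecting: alpha ∧ beta = (y*(3*x + 2*y)) dx ∧ dy + (z*(3*x - 2*y)) dx ∧ dz + (-2*y*z) dy ∧ dz.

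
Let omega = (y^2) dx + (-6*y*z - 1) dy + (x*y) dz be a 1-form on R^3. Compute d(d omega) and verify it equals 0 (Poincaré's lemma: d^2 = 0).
d(d omega) = 0

Step 1: d omega = sum_{i<j} (∂f_j/∂x_i - ∂f_i/∂x_j) dx_i ∧ dx_j:
  coeff of dx ∧ dy: -2*y
  coeff of dx ∧ dz: y
  coeff of dy ∧ dz: x + 6*y
Step 2: Apply d again to each 2-form coefficient. The only possible 3-form in R^3 is dx ∧ dy ∧ dz, with coefficient
  ∂(coeff of dy∧dz)/∂x - ∂(coeff of dx∧dz)/∂y + ∂(coeff of dx∧dy)/∂z
  = ∂/∂x (x + 6*y) - ∂/∂y (y) + ∂/∂z (-2*y).
Each of these terms simplifies to sums of mixed partials that cancel in pairs. The result is 0 (by equality of mixed partials for smooth functions — Schwarz / Clairaut).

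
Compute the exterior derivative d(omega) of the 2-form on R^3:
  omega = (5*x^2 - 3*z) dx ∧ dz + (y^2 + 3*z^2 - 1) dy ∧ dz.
d(omega) = 0

For a 2-form omega = sum_{i<j} g_{ij} dx_i ∧ dx_j, the exterior derivative is
  d(omega) = sum_{i<j} d(g_{ij}) ∧ dx_i ∧ dx_j = sum_{i<j, k} (∂g_{ij}/∂x_k) dx_k ∧ dx_i ∧ dx_j.
Expand each term, using dx_k ∧ dx_i ∧ dx_j = sgn(permutation) dx_{(a)} ∧ dx_{(b)} ∧ dx_{(c)} with (a < b < c) sorted:

Collecting like 3-forms: d(omega) = 0.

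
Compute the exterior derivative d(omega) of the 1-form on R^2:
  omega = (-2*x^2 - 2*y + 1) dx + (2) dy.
d(omega) = (2) dx ∧ dy

For a 1-form omega = sum_i f_i dx_i, the exterior derivative is
  d(omega) = sum_{i < j} (∂f_j/∂x_i - ∂f_i/∂x_j) dx_i ∧ dx_j.
  coefficient of dx ∧ dy: ∂f_2/∂x - ∂f_1/∂y = ∂(2)/∂x - ∂(-2*x^2 - 2*y + 1)/∂y = 2
Assembling: d(omega) = (2) dx ∧ dy.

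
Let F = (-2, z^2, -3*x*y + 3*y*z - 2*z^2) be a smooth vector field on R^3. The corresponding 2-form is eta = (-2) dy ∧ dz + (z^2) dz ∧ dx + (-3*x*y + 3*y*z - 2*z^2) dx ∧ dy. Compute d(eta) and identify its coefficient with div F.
d(eta) = (3*y - 4*z) dx ∧ dy ∧ dz; div F = 3*y - 4*z

For a 2-form in R^3 of the form above, applying d gives a 3-form with coefficient ∂P/∂x + ∂Q/∂y + ∂R/∂z:
  ∂P/∂x = 0
  ∂Q/∂y = 0
  ∂R/∂z = 3*y - 4*z
Sum = 3*y - 4*z, which is exactly div F.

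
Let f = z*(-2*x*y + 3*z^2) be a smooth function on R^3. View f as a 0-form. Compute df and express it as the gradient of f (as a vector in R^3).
df = (-2*y*z) dx + (-2*x*z) dy + (-2*x*y + 9*z^2) dz; grad f = (-2*y*z, -2*x*z, -2*x*y + 9*z^2)

For a 0-form f, d f = (∂f/∂x) dx + (∂f/∂y) dy + (∂f/∂z) dz. The components of the vector representation are exactly the entries of grad f in Cartesian coordinates:
  ∂f/∂x = -2*y*z
  ∂f/∂y = -2*x*z
  ∂f/∂z = -2*x*y + 9*z^2.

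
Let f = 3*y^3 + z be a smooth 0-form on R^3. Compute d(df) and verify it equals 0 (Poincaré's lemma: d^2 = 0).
d(df) = 0

Step 1: df = sum_i (∂f/∂x_i) dx_i = (0) dx + (9*y^2) dy + (1) dz.
Step 2: Apply d again. Using the 1-form formula, the coefficient of dx ∧ dy in d(df) is ∂^2 f/∂x ∂y - ∂^2 f/∂y ∂x = (0) - (0) = 0 (equality of mixed partials for smooth f).
Similarly for dx ∧ dz and dy ∧ dz — all coefficients vanish. So d(df) = 0.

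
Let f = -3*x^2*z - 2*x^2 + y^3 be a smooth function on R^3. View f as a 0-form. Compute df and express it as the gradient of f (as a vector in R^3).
df = (2*x*(-3*z - 2)) dx + (3*y^2) dy + (-3*x^2) dz; grad f = (2*x*(-3*z - 2), 3*y^2, -3*x^2)

For a 0-form f, d f = (∂f/∂x) dx + (∂f/∂y) dy + (∂f/∂z) dz. The components of the vector representation are exactly the entries of grad f in Cartesian coordinates:
  ∂f/∂x = 2*x*(-3*z - 2)
  ∂f/∂y = 3*y^2
  ∂f/∂z = -3*x^2.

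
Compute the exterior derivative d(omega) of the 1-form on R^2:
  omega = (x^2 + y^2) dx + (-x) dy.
d(omega) = (-2*y - 1) dx ∧ dy

For a 1-form omega = sum_i f_i dx_i, the exterior derivative is
  d(omega) = sum_{i < j} (∂f_j/∂x_i - ∂f_i/∂x_j) dx_i ∧ dx_j.
  coefficient of dx ∧ dy: ∂f_2/∂x - ∂f_1/∂y = ∂(-x)/∂x - ∂(x^2 + y^2)/∂y = -2*y - 1
Assembling: d(omega) = (-2*y - 1) dx ∧ dy.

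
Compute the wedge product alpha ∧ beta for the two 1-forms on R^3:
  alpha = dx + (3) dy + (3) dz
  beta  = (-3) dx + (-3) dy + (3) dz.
alpha ∧ beta = (6) dx ∧ dy + (12) dx ∧ dz + (18) dy ∧ dz

Distribute the wedge, using dx_i ∧ dx_j = -dx_j ∧ dx_i and dx_i ∧ dx_i = 0. For each pair (i, j) with i < j, the coefficient of dx_i ∧ dx_j in alpha ∧ beta is (alpha_i * beta_j - alpha_j * beta_i). Collecting: alpha ∧ beta = (6) dx ∧ dy + (12) dx ∧ dz + (18) dy ∧ dz.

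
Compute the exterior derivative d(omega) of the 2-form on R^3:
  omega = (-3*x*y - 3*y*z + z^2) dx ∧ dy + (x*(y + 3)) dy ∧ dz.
d(omega) = (-2*y + 2*z + 3) dx ∧ dy ∧ dz

For a 2-form omega = sum_{i<j} g_{ij} dx_i ∧ dx_j, the exterior derivative is
  d(omega) = sum_{i<j} d(g_{ij}) ∧ dx_i ∧ dx_j = sum_{i<j, k} (∂g_{ij}/∂x_k) dx_k ∧ dx_i ∧ dx_j.
Expand each term, using dx_k ∧ dx_i ∧ dx_j = sgn(permutation) dx_{(a)} ∧ dx_{(b)} ∧ dx_{(c)} with (a < b < c) sorted:
  d(-3*x*y - 3*y*z + z^2) includes (∂/∂z)(-3*x*y - 3*y*z + z^2) dz = (-3*y + 2*z) dz, which multiplied by dx ∧ dy gives (-3*y + 2*z) dx ∧ dy ∧ dz
  d(x*(y + 3)) includes (∂/∂x)(x*(y + 3)) dx = (y + 3) dx, which multiplied by dy ∧ dz gives (y + 3) dx ∧ dy ∧ dz
Collecting like 3-forms: d(omega) = (-2*y + 2*z + 3) dx ∧ dy ∧ dz.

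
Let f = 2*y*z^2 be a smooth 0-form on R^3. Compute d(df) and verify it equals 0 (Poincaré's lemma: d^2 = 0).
d(df) = 0

Step 1: df = sum_i (∂f/∂x_i) dx_i = (0) dx + (2*z^2) dy + (4*y*z) dz.
Step 2: Apply d again. Using the 1-form formula, the coefficient of dx ∧ dy in d(df) is ∂^2 f/∂x ∂y - ∂^2 f/∂y ∂x = (0) - (0) = 0 (equality of mixed partials for smooth f).
Similarly for dx ∧ dz and dy ∧ dz — all coefficients vanish. So d(df) = 0.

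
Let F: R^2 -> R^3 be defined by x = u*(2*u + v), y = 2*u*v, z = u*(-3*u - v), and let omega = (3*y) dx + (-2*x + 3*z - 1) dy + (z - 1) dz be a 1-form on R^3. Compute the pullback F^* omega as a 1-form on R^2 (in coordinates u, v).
F^* omega = (18*u^3 + 7*u^2*v - 3*u*v^2 + 6*u - v) du + (u*(-23*u^2 - 3*u*v - 1)) dv

Using F^*(f dg) = (f ∘ F) d(g ∘ F), substitute each coordinate x_i by F_i(u, v) in f_i, and replace dx_i by d F_i = (∂F_i/∂u) du + (∂F_i/∂v) dv.
  For the x component: f_1(F) = 6*u*v; d F_1 = (4*u + v) du + (u) dv
  For the y component: f_2(F) = -13*u^2 - 5*u*v - 1; d F_2 = (2*v) du + (2*u) dv
  For the z component: f_3(F) = -3*u^2 - u*v - 1; d F_3 = (-6*u - v) du + (-u) dv
Combining and collecting du, dv coefficients:
  coeff of du: 18*u^3 + 7*u^2*v - 3*u*v^2 + 6*u - v
  coeff of dv: u*(-23*u^2 - 3*u*v - 1)
F^* omega = (18*u^3 + 7*u^2*v - 3*u*v^2 + 6*u - v) du + (u*(-23*u^2 - 3*u*v - 1)) dv.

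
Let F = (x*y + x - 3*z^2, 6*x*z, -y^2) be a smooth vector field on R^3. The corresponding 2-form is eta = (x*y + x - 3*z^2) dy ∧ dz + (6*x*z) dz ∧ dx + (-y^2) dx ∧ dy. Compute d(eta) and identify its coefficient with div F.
d(eta) = (y + 1) dx ∧ dy ∧ dz; div F = y + 1

For a 2-form in R^3 of the form above, applying d gives a 3-form with coefficient ∂P/∂x + ∂Q/∂y + ∂R/∂z:
  ∂P/∂x = y + 1
  ∂Q/∂y = 0
  ∂R/∂z = 0
Sum = y + 1, which is exactly div F.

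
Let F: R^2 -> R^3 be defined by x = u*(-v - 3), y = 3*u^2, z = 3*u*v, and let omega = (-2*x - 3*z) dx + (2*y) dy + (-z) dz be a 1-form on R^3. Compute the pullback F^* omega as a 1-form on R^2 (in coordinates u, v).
F^* omega = (u*(36*u^2 - 2*v^2 + 15*v - 18)) du + (2*u^2*(-v - 3)) dv

Using F^*(f dg) = (f ∘ F) d(g ∘ F), substitute each coordinate x_i by F_i(u, v) in f_i, and replace dx_i by d F_i = (∂F_i/∂u) du + (∂F_i/∂v) dv.
  For the x component: f_1(F) = u*(6 - 7*v); d F_1 = (-v - 3) du + (-u) dv
  For the y component: f_2(F) = 6*u^2; d F_2 = (6*u) du + (0) dv
  For the z component: f_3(F) = -3*u*v; d F_3 = (3*v) du + (3*u) dv
Combining and collecting du, dv coefficients:
  coeff of du: u*(36*u^2 - 2*v^2 + 15*v - 18)
  coeff of dv: 2*u^2*(-v - 3)
F^* omega = (u*(36*u^2 - 2*v^2 + 15*v - 18)) du + (2*u^2*(-v - 3)) dv.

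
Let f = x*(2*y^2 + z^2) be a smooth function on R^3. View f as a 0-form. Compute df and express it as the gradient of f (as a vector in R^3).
df = (2*y^2 + z^2) dx + (4*x*y) dy + (2*x*z) dz; grad f = (2*y^2 + z^2, 4*x*y, 2*x*z)

For a 0-form f, d f = (∂f/∂x) dx + (∂f/∂y) dy + (∂f/∂z) dz. The components of the vector representation are exactly the entries of grad f in Cartesian coordinates:
  ∂f/∂x = 2*y^2 + z^2
  ∂f/∂y = 4*x*y
  ∂f/∂z = 2*x*z.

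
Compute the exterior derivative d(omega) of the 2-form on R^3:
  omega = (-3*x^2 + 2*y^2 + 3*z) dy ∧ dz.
d(omega) = (-6*x) dx ∧ dy ∧ dz

For a 2-form omega = sum_{i<j} g_{ij} dx_i ∧ dx_j, the exterior derivative is
  d(omega) = sum_{i<j} d(g_{ij}) ∧ dx_i ∧ dx_j = sum_{i<j, k} (∂g_{ij}/∂x_k) dx_k ∧ dx_i ∧ dx_j.
Expand each term, using dx_k ∧ dx_i ∧ dx_j = sgn(permutation) dx_{(a)} ∧ dx_{(b)} ∧ dx_{(c)} with (a < b < c) sorted:
  d(-3*x^2 + 2*y^2 + 3*z) includes (∂/∂x)(-3*x^2 + 2*y^2 + 3*z) dx = (-6*x) dx, which multiplied by dy ∧ dz gives (-6*x) dx ∧ dy ∧ dz
Collecting like 3-forms: d(omega) = (-6*x) dx ∧ dy ∧ dz.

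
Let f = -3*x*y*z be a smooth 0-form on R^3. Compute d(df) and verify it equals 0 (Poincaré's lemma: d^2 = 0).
d(df) = 0

Step 1: df = sum_i (∂f/∂x_i) dx_i = (-3*y*z) dx + (-3*x*z) dy + (-3*x*y) dz.
Step 2: Apply d again. Using the 1-form formula, the coefficient of dx ∧ dy in d(df) is ∂^2 f/∂x ∂y - ∂^2 f/∂y ∂x = (-3*z) - (-3*z) = 0 (equality of mixed partials for smooth f).
Similarly for dx ∧ dz and dy ∧ dz — all coefficients vanish. So d(df) = 0.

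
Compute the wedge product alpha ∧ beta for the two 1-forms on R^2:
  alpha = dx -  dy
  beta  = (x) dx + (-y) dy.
alpha ∧ beta = (x - y) dx ∧ dy

Distribute the wedge, using dx_i ∧ dx_j = -dx_j ∧ dx_i and dx_i ∧ dx_i = 0. For each pair (i, j) with i < j, the coefficient of dx_i ∧ dx_j in alpha ∧ beta is (alpha_i * beta_j - alpha_j * beta_i). Collecting: alpha ∧ beta = (x - y) dx ∧ dy.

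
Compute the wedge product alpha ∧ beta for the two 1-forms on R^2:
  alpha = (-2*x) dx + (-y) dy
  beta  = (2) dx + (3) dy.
alpha ∧ beta = (-6*x + 2*y) dx ∧ dy

Distribute the wedge, using dx_i ∧ dx_j = -dx_j ∧ dx_i and dx_i ∧ dx_i = 0. For each pair (i, j) with i < j, the coefficient of dx_i ∧ dx_j in alpha ∧ beta is (alpha_i * beta_j - alpha_j * beta_i). Collecting: alpha ∧ beta = (-6*x + 2*y) dx ∧ dy.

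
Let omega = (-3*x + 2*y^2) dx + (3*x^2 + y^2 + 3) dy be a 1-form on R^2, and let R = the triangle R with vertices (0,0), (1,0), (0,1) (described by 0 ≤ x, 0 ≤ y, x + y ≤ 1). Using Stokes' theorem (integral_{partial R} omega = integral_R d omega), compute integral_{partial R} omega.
integral_(partial R) omega = 1/3

Stokes: integral_partial_R omega = integral_R d omega with d omega = (∂Q/∂x - ∂P/∂y) dx ∧ dy.
  ∂Q/∂x = 6*x
  ∂P/∂y = 4*y
  integrand = ∂Q/∂x - ∂P/∂y = 6*x - 4*y.
Integrating over R: integral_0^1 integral_0^{1-x} (6*x - 4*y) dy dx = 1/3.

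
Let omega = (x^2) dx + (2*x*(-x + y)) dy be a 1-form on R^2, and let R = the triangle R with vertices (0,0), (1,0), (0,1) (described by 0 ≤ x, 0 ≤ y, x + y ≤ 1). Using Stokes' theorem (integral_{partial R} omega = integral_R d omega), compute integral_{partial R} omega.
integral_(partial R) omega = -1/3

Stokes: integral_partial_R omega = integral_R d omega with d omega = (∂Q/∂x - ∂P/∂y) dx ∧ dy.
  ∂Q/∂x = -4*x + 2*y
  ∂P/∂y = 0
  integrand = ∂Q/∂x - ∂P/∂y = -4*x + 2*y.
Integrating over R: integral_0^1 integral_0^{1-x} (-4*x + 2*y) dy dx = -1/3.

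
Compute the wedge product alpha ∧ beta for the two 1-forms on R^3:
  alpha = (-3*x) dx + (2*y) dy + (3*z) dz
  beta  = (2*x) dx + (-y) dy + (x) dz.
alpha ∧ beta = (-x*y) dx ∧ dy + (-3*x*(x + 2*z)) dx ∧ dz + (y*(2*x + 3*z)) dy ∧ dz

Distribute the wedge, using dx_i ∧ dx_j = -dx_j ∧ dx_i and dx_i ∧ dx_i = 0. For each pair (i, j) with i < j, the coefficient of dx_i ∧ dx_j in alpha ∧ beta is (alpha_i * beta_j - alpha_j * beta_i). Collecting: alpha ∧ beta = (-x*y) dx ∧ dy + (-3*x*(x + 2*z)) dx ∧ dz + (y*(2*x + 3*z)) dy ∧ dz.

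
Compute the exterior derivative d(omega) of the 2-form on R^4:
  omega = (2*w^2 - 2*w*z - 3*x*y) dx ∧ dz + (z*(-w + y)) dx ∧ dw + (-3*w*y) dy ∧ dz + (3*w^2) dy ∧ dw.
d(omega) = (3*x) dx ∧ dy ∧ dz + (5*w - y - 2*z) dx ∧ dz ∧ dw + (-z) dx ∧ dy ∧ dw + (-3*y) dy ∧ dz ∧ dw

For a 2-form omega = sum_{i<j} g_{ij} dx_i ∧ dx_j, the exterior derivative is
  d(omega) = sum_{i<j} d(g_{ij}) ∧ dx_i ∧ dx_j = sum_{i<j, k} (∂g_{ij}/∂x_k) dx_k ∧ dx_i ∧ dx_j.
Expand each term, using dx_k ∧ dx_i ∧ dx_j = sgn(permutation) dx_{(a)} ∧ dx_{(b)} ∧ dx_{(c)} with (a < b < c) sorted:
  d(2*w^2 - 2*w*z - 3*x*y) includes (∂/∂y)(2*w^2 - 2*w*z - 3*x*y) dy = (-3*x) dy, which multiplied by dx ∧ dz gives (3*x) dx ∧ dy ∧ dz
  d(2*w^2 - 2*w*z - 3*x*y) includes (∂/∂w)(2*w^2 - 2*w*z - 3*x*y) dw = (4*w - 2*z) dw, which multiplied by dx ∧ dz gives (4*w - 2*z) dx ∧ dz ∧ dw
  d(z*(-w + y)) includes (∂/∂y)(z*(-w + y)) dy = (z) dy, which multiplied by dx ∧ dw gives (-z) dx ∧ dy ∧ dw
  d(z*(-w + y)) includes (∂/∂z)(z*(-w + y)) dz = (-w + y) dz, which multiplied by dx ∧ dw gives (w - y) dx ∧ dz ∧ dw
  d(-3*w*y) includes (∂/∂w)(-3*w*y) dw = (-3*y) dw, which multiplied by dy ∧ dz gives (-3*y) dy ∧ dz ∧ dw
Collecting like 3-forms: d(omega) = (3*x) dx ∧ dy ∧ dz + (5*w - y - 2*z) dx ∧ dz ∧ dw + (-z) dx ∧ dy ∧ dw + (-3*y) dy ∧ dz ∧ dw.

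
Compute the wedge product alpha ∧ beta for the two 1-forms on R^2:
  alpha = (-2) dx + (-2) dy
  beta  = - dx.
alpha ∧ beta = (-2) dx ∧ dy

Distribute the wedge, using dx_i ∧ dx_j = -dx_j ∧ dx_i and dx_i ∧ dx_i = 0. For each pair (i, j) with i < j, the coefficient of dx_i ∧ dx_j in alpha ∧ beta is (alpha_i * beta_j - alpha_j * beta_i). Collecting: alpha ∧ beta = (-2) dx ∧ dy.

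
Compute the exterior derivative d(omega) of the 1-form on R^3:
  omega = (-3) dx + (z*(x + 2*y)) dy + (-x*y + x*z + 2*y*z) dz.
d(omega) = (z) dx ∧ dy + (-y + z) dx ∧ dz + (-2*x - 2*y + 2*z) dy ∧ dz

For a 1-form omega = sum_i f_i dx_i, the exterior derivative is
  d(omega) = sum_{i < j} (∂f_j/∂x_i - ∂f_i/∂x_j) dx_i ∧ dx_j.
  coefficient of dx ∧ dy: ∂f_2/∂x - ∂f_1/∂y = ∂(z*(x + 2*y))/∂x - ∂(-3)/∂y = z
  coefficient of dx ∧ dz: ∂f_3/∂x - ∂f_1/∂z = ∂(-x*y + x*z + 2*y*z)/∂x - ∂(-3)/∂z = -y + z
  coefficient of dy ∧ dz: ∂f_3/∂y - ∂f_2/∂z = ∂(-x*y + x*z + 2*y*z)/∂y - ∂(z*(x + 2*y))/∂z = -2*x - 2*y + 2*z
Assembling: d(omega) = (z) dx ∧ dy + (-y + z) dx ∧ dz + (-2*x - 2*y + 2*z) dy ∧ dz.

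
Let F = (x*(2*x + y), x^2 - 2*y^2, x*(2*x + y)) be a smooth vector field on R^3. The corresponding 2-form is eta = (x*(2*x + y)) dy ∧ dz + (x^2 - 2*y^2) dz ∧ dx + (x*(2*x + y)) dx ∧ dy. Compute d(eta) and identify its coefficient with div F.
d(eta) = (4*x - 3*y) dx ∧ dy ∧ dz; div F = 4*x - 3*y

For a 2-form in R^3 of the form above, applying d gives a 3-form with coefficient ∂P/∂x + ∂Q/∂y + ∂R/∂z:
  ∂P/∂x = 4*x + y
  ∂Q/∂y = -4*y
  ∂R/∂z = 0
Sum = 4*x - 3*y, which is exactly div F.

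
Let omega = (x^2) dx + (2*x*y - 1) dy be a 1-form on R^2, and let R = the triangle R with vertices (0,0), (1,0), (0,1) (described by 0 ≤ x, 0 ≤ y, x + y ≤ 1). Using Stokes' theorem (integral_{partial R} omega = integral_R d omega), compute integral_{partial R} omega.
integral_(partial R) omega = 1/3

Stokes: integral_partial_R omega = integral_R d omega with d omega = (∂Q/∂x - ∂P/∂y) dx ∧ dy.
  ∂Q/∂x = 2*y
  ∂P/∂y = 0
  integrand = ∂Q/∂x - ∂P/∂y = 2*y.
Integrating over R: integral_0^1 integral_0^{1-x} (2*y) dy dx = 1/3.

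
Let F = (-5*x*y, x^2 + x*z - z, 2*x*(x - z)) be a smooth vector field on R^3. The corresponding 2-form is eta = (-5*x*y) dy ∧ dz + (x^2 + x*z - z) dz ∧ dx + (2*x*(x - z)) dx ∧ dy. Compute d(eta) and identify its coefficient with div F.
d(eta) = (-2*x - 5*y) dx ∧ dy ∧ dz; div F = -2*x - 5*y

For a 2-form in R^3 of the form above, applying d gives a 3-form with coefficient ∂P/∂x + ∂Q/∂y + ∂R/∂z:
  ∂P/∂x = -5*y
  ∂Q/∂y = 0
  ∂R/∂z = -2*x
Sum = -2*x - 5*y, which is exactly div F.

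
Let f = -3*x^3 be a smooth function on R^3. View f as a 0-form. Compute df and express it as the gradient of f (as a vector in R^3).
df = (-9*x^2) dx + (0) dy + (0) dz; grad f = (-9*x^2, 0, 0)

For a 0-form f, d f = (∂f/∂x) dx + (∂f/∂y) dy + (∂f/∂z) dz. The components of the vector representation are exactly the entries of grad f in Cartesian coordinates:
  ∂f/∂x = -9*x^2
  ∂f/∂y = 0
  ∂f/∂z = 0.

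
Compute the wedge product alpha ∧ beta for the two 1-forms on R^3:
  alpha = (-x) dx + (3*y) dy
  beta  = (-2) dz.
alpha ∧ beta = (2*x) dx ∧ dz + (-6*y) dy ∧ dz

Distribute the wedge, using dx_i ∧ dx_j = -dx_j ∧ dx_i and dx_i ∧ dx_i = 0. For each pair (i, j) with i < j, the coefficient of dx_i ∧ dx_j in alpha ∧ beta is (alpha_i * beta_j - alpha_j * beta_i). Collecting: alpha ∧ beta = (2*x) dx ∧ dz + (-6*y) dy ∧ dz.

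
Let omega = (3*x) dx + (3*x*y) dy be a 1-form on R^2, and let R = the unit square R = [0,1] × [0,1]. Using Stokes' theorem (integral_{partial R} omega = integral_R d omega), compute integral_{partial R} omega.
integral_(partial R) omega = 3/2

Stokes: integral_partial_R omega = integral_R d omega with d omega = (∂Q/∂x - ∂P/∂y) dx ∧ dy.
  ∂Q/∂x = 3*y
  ∂P/∂y = 0
  integrand = ∂Q/∂x - ∂P/∂y = 3*y.
Integrating over R: integral_0^1 integral_0^1 (3*y) dx dy = 3/2.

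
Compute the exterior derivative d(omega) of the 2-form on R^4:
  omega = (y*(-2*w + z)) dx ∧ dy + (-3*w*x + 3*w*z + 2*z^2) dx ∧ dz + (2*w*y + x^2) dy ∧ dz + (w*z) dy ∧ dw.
d(omega) = (2*x + y) dx ∧ dy ∧ dz + (-2*y) dx ∧ dy ∧ dw + (-3*x + 3*z) dx ∧ dz ∧ dw + (-w + 2*y) dy ∧ dz ∧ dw

For a 2-form omega = sum_{i<j} g_{ij} dx_i ∧ dx_j, the exterior derivative is
  d(omega) = sum_{i<j} d(g_{ij}) ∧ dx_i ∧ dx_j = sum_{i<j, k} (∂g_{ij}/∂x_k) dx_k ∧ dx_i ∧ dx_j.
Expand each term, using dx_k ∧ dx_i ∧ dx_j = sgn(permutation) dx_{(a)} ∧ dx_{(b)} ∧ dx_{(c)} with (a < b < c) sorted:
  d(y*(-2*w + z)) includes (∂/∂z)(y*(-2*w + z)) dz = (y) dz, which multiplied by dx ∧ dy gives (y) dx ∧ dy ∧ dz
  d(y*(-2*w + z)) includes (∂/∂w)(y*(-2*w + z)) dw = (-2*y) dw, which multiplied by dx ∧ dy gives (-2*y) dx ∧ dy ∧ dw
  d(-3*w*x + 3*w*z + 2*z^2) includes (∂/∂w)(-3*w*x + 3*w*z + 2*z^2) dw = (-3*x + 3*z) dw, which multiplied by dx ∧ dz gives (-3*x + 3*z) dx ∧ dz ∧ dw
  d(2*w*y + x^2) includes (∂/∂x)(2*w*y + x^2) dx = (2*x) dx, which multiplied by dy ∧ dz gives (2*x) dx ∧ dy ∧ dz
  d(2*w*y + x^2) includes (∂/∂w)(2*w*y + x^2) dw = (2*y) dw, which multiplied by dy ∧ dz gives (2*y) dy ∧ dz ∧ dw
  d(w*z) includes (∂/∂z)(w*z) dz = (w) dz, which multiplied by dy ∧ dw gives (-w) dy ∧ dz ∧ dw
Collecting like 3-forms: d(omega) = (2*x + y) dx ∧ dy ∧ dz + (-2*y) dx ∧ dy ∧ dw + (-3*x + 3*z) dx ∧ dz ∧ dw + (-w + 2*y) dy ∧ dz ∧ dw.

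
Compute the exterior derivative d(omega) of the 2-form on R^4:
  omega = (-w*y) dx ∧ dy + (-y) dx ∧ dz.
d(omega) = (-y) dx ∧ dy ∧ dw + (1) dx ∧ dy ∧ dz

For a 2-form omega = sum_{i<j} g_{ij} dx_i ∧ dx_j, the exterior derivative is
  d(omega) = sum_{i<j} d(g_{ij}) ∧ dx_i ∧ dx_j = sum_{i<j, k} (∂g_{ij}/∂x_k) dx_k ∧ dx_i ∧ dx_j.
Expand each term, using dx_k ∧ dx_i ∧ dx_j = sgn(permutation) dx_{(a)} ∧ dx_{(b)} ∧ dx_{(c)} with (a < b < c) sorted:
  d(-w*y) includes (∂/∂w)(-w*y) dw = (-y) dw, which multiplied by dx ∧ dy gives (-y) dx ∧ dy ∧ dw
  d(-y) includes (∂/∂y)(-y) dy = (-1) dy, which multiplied by dx ∧ dz gives (1) dx ∧ dy ∧ dz
Collecting like 3-forms: d(omega) = (-y) dx ∧ dy ∧ dw + (1) dx ∧ dy ∧ dz.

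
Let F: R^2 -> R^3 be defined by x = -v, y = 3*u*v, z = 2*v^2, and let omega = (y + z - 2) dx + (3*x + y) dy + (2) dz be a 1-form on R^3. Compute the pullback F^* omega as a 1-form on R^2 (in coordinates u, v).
F^* omega = (9*v^2*(u - 1)) du + (9*u^2*v - 12*u*v - 2*v^2 + 8*v + 2) dv

Using F^*(f dg) = (f ∘ F) d(g ∘ F), substitute each coordinate x_i by F_i(u, v) in f_i, and replace dx_i by d F_i = (∂F_i/∂u) du + (∂F_i/∂v) dv.
  For the x component: f_1(F) = 3*u*v + 2*v^2 - 2; d F_1 = (0) du + (-1) dv
  For the y component: f_2(F) = 3*v*(u - 1); d F_2 = (3*v) du + (3*u) dv
  For the z component: f_3(F) = 2; d F_3 = (0) du + (4*v) dv
Combining and collecting du, dv coefficients:
  coeff of du: 9*v^2*(u - 1)
  coeff of dv: 9*u^2*v - 12*u*v - 2*v^2 + 8*v + 2
F^* omega = (9*v^2*(u - 1)) du + (9*u^2*v - 12*u*v - 2*v^2 + 8*v + 2) dv.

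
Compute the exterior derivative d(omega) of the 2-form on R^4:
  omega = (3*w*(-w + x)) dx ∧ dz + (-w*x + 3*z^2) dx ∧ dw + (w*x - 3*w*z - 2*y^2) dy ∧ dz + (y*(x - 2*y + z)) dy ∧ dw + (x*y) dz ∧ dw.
d(omega) = (-6*w + 3*x + y - 6*z) dx ∧ dz ∧ dw + (w) dx ∧ dy ∧ dz + (2*x - y - 3*z) dy ∧ dz ∧ dw + (y) dx ∧ dy ∧ dw

For a 2-form omega = sum_{i<j} g_{ij} dx_i ∧ dx_j, the exterior derivative is
  d(omega) = sum_{i<j} d(g_{ij}) ∧ dx_i ∧ dx_j = sum_{i<j, k} (∂g_{ij}/∂x_k) dx_k ∧ dx_i ∧ dx_j.
Expand each term, using dx_k ∧ dx_i ∧ dx_j = sgn(permutation) dx_{(a)} ∧ dx_{(b)} ∧ dx_{(c)} with (a < b < c) sorted:
  d(3*w*(-w + x)) includes (∂/∂w)(3*w*(-w + x)) dw = (-6*w + 3*x) dw, which multiplied by dx ∧ dz gives (-6*w + 3*x) dx ∧ dz ∧ dw
  d(-w*x + 3*z^2) includes (∂/∂z)(-w*x + 3*z^2) dz = (6*z) dz, which multiplied by dx ∧ dw gives (-6*z) dx ∧ dz ∧ dw
  d(w*x - 3*w*z - 2*y^2) includes (∂/∂x)(w*x - 3*w*z - 2*y^2) dx = (w) dx, which multiplied by dy ∧ dz gives (w) dx ∧ dy ∧ dz
  d(w*x - 3*w*z - 2*y^2) includes (∂/∂w)(w*x - 3*w*z - 2*y^2) dw = (x - 3*z) dw, which multiplied by dy ∧ dz gives (x - 3*z) dy ∧ dz ∧ dw
  d(y*(x - 2*y + z)) includes (∂/∂x)(y*(x - 2*y + z)) dx = (y) dx, which multiplied by dy ∧ dw gives (y) dx ∧ dy ∧ dw
  d(y*(x - 2*y + z)) includes (∂/∂z)(y*(x - 2*y + z)) dz = (y) dz, which multiplied by dy ∧ dw gives (-y) dy ∧ dz ∧ dw
  d(x*y) includes (∂/∂x)(x*y) dx = (y) dx, which multiplied by dz ∧ dw gives (y) dx ∧ dz ∧ dw
  d(x*y) includes (∂/∂y)(x*y) dy = (x) dy, which multiplied by dz ∧ dw gives (x) dy ∧ dz ∧ dw
Collecting like 3-forms: d(omega) = (-6*w + 3*x + y - 6*z) dx ∧ dz ∧ dw + (w) dx ∧ dy ∧ dz + (2*x - y - 3*z) dy ∧ dz ∧ dw + (y) dx ∧ dy ∧ dw.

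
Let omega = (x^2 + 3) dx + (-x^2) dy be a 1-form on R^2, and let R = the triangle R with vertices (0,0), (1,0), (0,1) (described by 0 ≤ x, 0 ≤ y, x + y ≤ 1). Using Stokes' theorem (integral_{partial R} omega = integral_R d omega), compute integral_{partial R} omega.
integral_(partial R) omega = -1/3

Stokes: integral_partial_R omega = integral_R d omega with d omega = (∂Q/∂x - ∂P/∂y) dx ∧ dy.
  ∂Q/∂x = -2*x
  ∂P/∂y = 0
  integrand = ∂Q/∂x - ∂P/∂y = -2*x.
Integrating over R: integral_0^1 integral_0^{1-x} (-2*x) dy dx = -1/3.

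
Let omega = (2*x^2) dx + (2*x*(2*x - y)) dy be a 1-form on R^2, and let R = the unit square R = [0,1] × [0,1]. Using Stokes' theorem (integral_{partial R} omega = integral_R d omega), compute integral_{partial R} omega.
integral_(partial R) omega = 3

Stokes: integral_partial_R omega = integral_R d omega with d omega = (∂Q/∂x - ∂P/∂y) dx ∧ dy.
  ∂Q/∂x = 8*x - 2*y
  ∂P/∂y = 0
  integrand = ∂Q/∂x - ∂P/∂y = 8*x - 2*y.
Integrating over R: integral_0^1 integral_0^1 (8*x - 2*y) dx dy = 3.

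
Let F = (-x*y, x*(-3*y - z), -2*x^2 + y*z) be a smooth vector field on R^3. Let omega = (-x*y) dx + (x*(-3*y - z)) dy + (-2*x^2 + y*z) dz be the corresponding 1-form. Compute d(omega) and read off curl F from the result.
d(omega) = (x + z) dy ∧ dz + (4*x) dz ∧ dx + (x - 3*y - z) dx ∧ dy; curl F = (x + z, 4*x, x - 3*y - z)

d omega = sum_{i<j} (∂f_j/∂x_i - ∂f_i/∂x_j) dx_i ∧ dx_j. Under the identification (dy ∧ dz, dz ∧ dx, dx ∧ dy) ↔ (e_x, e_y, e_z), the coefficients are exactly the components of curl F. Compute:
  ∂R/∂y - ∂Q/∂z = (z) - (-x) = x + z
  ∂P/∂z - ∂R/∂x = (0) - (-4*x) = 4*x
  ∂Q/∂x - ∂P/∂y = (-3*y - z) - (-x) = x - 3*y - z.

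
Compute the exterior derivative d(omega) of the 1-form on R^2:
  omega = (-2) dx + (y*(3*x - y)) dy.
d(omega) = (3*y) dx ∧ dy

For a 1-form omega = sum_i f_i dx_i, the exterior derivative is
  d(omega) = sum_{i < j} (∂f_j/∂x_i - ∂f_i/∂x_j) dx_i ∧ dx_j.
  coefficient of dx ∧ dy: ∂f_2/∂x - ∂f_1/∂y = ∂(y*(3*x - y))/∂x - ∂(-2)/∂y = 3*y
Assembling: d(omega) = (3*y) dx ∧ dy.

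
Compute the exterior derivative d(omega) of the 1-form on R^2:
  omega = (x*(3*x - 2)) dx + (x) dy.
d(omega) = (1) dx ∧ dy

For a 1-form omega = sum_i f_i dx_i, the exterior derivative is
  d(omega) = sum_{i < j} (∂f_j/∂x_i - ∂f_i/∂x_j) dx_i ∧ dx_j.
  coefficient of dx ∧ dy: ∂f_2/∂x - ∂f_1/∂y = ∂(x)/∂x - ∂(x*(3*x - 2))/∂y = 1
Assembling: d(omega) = (1) dx ∧ dy.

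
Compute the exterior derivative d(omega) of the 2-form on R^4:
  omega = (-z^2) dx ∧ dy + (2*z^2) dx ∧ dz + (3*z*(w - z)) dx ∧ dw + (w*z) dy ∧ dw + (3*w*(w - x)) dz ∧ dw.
d(omega) = (-2*z) dx ∧ dy ∧ dz + (-6*w + 6*z) dx ∧ dz ∧ dw + (-w) dy ∧ dz ∧ dw

For a 2-form omega = sum_{i<j} g_{ij} dx_i ∧ dx_j, the exterior derivative is
  d(omega) = sum_{i<j} d(g_{ij}) ∧ dx_i ∧ dx_j = sum_{i<j, k} (∂g_{ij}/∂x_k) dx_k ∧ dx_i ∧ dx_j.
Expand each term, using dx_k ∧ dx_i ∧ dx_j = sgn(permutation) dx_{(a)} ∧ dx_{(b)} ∧ dx_{(c)} with (a < b < c) sorted:
  d(-z^2) includes (∂/∂z)(-z^2) dz = (-2*z) dz, which multiplied by dx ∧ dy gives (-2*z) dx ∧ dy ∧ dz
  d(3*z*(w - z)) includes (∂/∂z)(3*z*(w - z)) dz = (3*w - 6*z) dz, which multiplied by dx ∧ dw gives (-3*w + 6*z) dx ∧ dz ∧ dw
  d(w*z) includes (∂/∂z)(w*z) dz = (w) dz, which multiplied by dy ∧ dw gives (-w) dy ∧ dz ∧ dw
  d(3*w*(w - x)) includes (∂/∂x)(3*w*(w - x)) dx = (-3*w) dx, which multiplied by dz ∧ dw gives (-3*w) dx ∧ dz ∧ dw
Collecting like 3-forms: d(omega) = (-2*z) dx ∧ dy ∧ dz + (-6*w + 6*z) dx ∧ dz ∧ dw + (-w) dy ∧ dz ∧ dw.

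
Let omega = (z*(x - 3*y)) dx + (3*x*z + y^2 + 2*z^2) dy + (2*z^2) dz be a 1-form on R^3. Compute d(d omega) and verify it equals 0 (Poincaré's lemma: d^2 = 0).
d(d omega) = 0

Step 1: d omega = sum_{i<j} (∂f_j/∂x_i - ∂f_i/∂x_j) dx_i ∧ dx_j:
  coeff of dx ∧ dy: 6*z
  coeff of dx ∧ dz: -x + 3*y
  coeff of dy ∧ dz: -3*x - 4*z
Step 2: Apply d again to each 2-form coefficient. The only possible 3-form in R^3 is dx ∧ dy ∧ dz, with coefficient
  ∂(coeff of dy∧dz)/∂x - ∂(coeff of dx∧dz)/∂y + ∂(coeff of dx∧dy)/∂z
  = ∂/∂x (-3*x - 4*z) - ∂/∂y (-x + 3*y) + ∂/∂z (6*z).
Each of these terms simplifies to sums of mixed partials that cancel in pairs. The result is 0 (by equality of mixed partials for smooth functions — Schwarz / Clairaut).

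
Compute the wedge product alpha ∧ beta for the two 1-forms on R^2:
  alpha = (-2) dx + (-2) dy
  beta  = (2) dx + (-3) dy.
alpha ∧ beta = (10) dx ∧ dy

Distribute the wedge, using dx_i ∧ dx_j = -dx_j ∧ dx_i and dx_i ∧ dx_i = 0. For each pair (i, j) with i < j, the coefficient of dx_i ∧ dx_j in alpha ∧ beta is (alpha_i * beta_j - alpha_j * beta_i). Collecting: alpha ∧ beta = (10) dx ∧ dy.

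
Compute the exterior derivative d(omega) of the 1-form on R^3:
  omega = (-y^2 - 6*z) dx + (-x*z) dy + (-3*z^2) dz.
d(omega) = (2*y - z) dx ∧ dy + (6) dx ∧ dz + (x) dy ∧ dz

For a 1-form omega = sum_i f_i dx_i, the exterior derivative is
  d(omega) = sum_{i < j} (∂f_j/∂x_i - ∂f_i/∂x_j) dx_i ∧ dx_j.
  coefficient of dx ∧ dy: ∂f_2/∂x - ∂f_1/∂y = ∂(-x*z)/∂x - ∂(-y^2 - 6*z)/∂y = 2*y - z
  coefficient of dx ∧ dz: ∂f_3/∂x - ∂f_1/∂z = ∂(-3*z^2)/∂x - ∂(-y^2 - 6*z)/∂z = 6
  coefficient of dy ∧ dz: ∂f_3/∂y - ∂f_2/∂z = ∂(-3*z^2)/∂y - ∂(-x*z)/∂z = x
Assembling: d(omega) = (2*y - z) dx ∧ dy + (6) dx ∧ dz + (x) dy ∧ dz.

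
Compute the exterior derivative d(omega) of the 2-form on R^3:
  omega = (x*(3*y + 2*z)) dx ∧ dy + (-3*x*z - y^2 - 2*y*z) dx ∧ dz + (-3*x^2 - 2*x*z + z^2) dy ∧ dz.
d(omega) = (-4*x + 2*y) dx ∧ dy ∧ dz

For a 2-form omega = sum_{i<j} g_{ij} dx_i ∧ dx_j, the exterior derivative is
  d(omega) = sum_{i<j} d(g_{ij}) ∧ dx_i ∧ dx_j = sum_{i<j, k} (∂g_{ij}/∂x_k) dx_k ∧ dx_i ∧ dx_j.
Expand each term, using dx_k ∧ dx_i ∧ dx_j = sgn(permutation) dx_{(a)} ∧ dx_{(b)} ∧ dx_{(c)} with (a < b < c) sorted:
  d(x*(3*y + 2*z)) includes (∂/∂z)(x*(3*y + 2*z)) dz = (2*x) dz, which multiplied by dx ∧ dy gives (2*x) dx ∧ dy ∧ dz
  d(-3*x*z - y^2 - 2*y*z) includes (∂/∂y)(-3*x*z - y^2 - 2*y*z) dy = (-2*y - 2*z) dy, which multiplied by dx ∧ dz gives (2*y + 2*z) dx ∧ dy ∧ dz
  d(-3*x^2 - 2*x*z + z^2) includes (∂/∂x)(-3*x^2 - 2*x*z + z^2) dx = (-6*x - 2*z) dx, which multiplied by dy ∧ dz gives (-6*x - 2*z) dx ∧ dy ∧ dz
Collecting like 3-forms: d(omega) = (-4*x + 2*y) dx ∧ dy ∧ dz.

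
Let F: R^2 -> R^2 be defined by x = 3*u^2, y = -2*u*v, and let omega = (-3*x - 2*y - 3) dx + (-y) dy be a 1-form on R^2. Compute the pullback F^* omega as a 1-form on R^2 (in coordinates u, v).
F^* omega = (2*u*(-27*u^2 + 12*u*v - 2*v^2 - 9)) du + (-4*u^2*v) dv

Using F^*(f dg) = (f ∘ F) d(g ∘ F), substitute each coordinate x_i by F_i(u, v) in f_i, and replace dx_i by d F_i = (∂F_i/∂u) du + (∂F_i/∂v) dv.
  For the x component: f_1(F) = -9*u^2 + 4*u*v - 3; d F_1 = (6*u) du + (0) dv
  For the y component: f_2(F) = 2*u*v; d F_2 = (-2*v) du + (-2*u) dv
Combining and collecting du, dv coefficients:
  coeff of du: 2*u*(-27*u^2 + 12*u*v - 2*v^2 - 9)
  coeff of dv: -4*u^2*v
F^* omega = (2*u*(-27*u^2 + 12*u*v - 2*v^2 - 9)) du + (-4*u^2*v) dv.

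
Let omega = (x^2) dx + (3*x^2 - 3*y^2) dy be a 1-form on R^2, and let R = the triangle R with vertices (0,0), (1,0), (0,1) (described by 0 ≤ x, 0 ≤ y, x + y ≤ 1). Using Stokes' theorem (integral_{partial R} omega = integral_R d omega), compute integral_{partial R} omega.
integral_(partial R) omega = 1

Stokes: integral_partial_R omega = integral_R d omega with d omega = (∂Q/∂x - ∂P/∂y) dx ∧ dy.
  ∂Q/∂x = 6*x
  ∂P/∂y = 0
  integrand = ∂Q/∂x - ∂P/∂y = 6*x.
Integrating over R: integral_0^1 integral_0^{1-x} (6*x) dy dx = 1.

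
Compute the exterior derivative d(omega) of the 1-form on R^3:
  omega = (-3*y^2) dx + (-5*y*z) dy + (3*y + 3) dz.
d(omega) = (6*y) dx ∧ dy + (5*y + 3) dy ∧ dz

For a 1-form omega = sum_i f_i dx_i, the exterior derivative is
  d(omega) = sum_{i < j} (∂f_j/∂x_i - ∂f_i/∂x_j) dx_i ∧ dx_j.
  coefficient of dx ∧ dy: ∂f_2/∂x - ∂f_1/∂y = ∂(-5*y*z)/∂x - ∂(-3*y^2)/∂y = 6*y
  coefficient of dy ∧ dz: ∂f_3/∂y - ∂f_2/∂z = ∂(3*y + 3)/∂y - ∂(-5*y*z)/∂z = 5*y + 3
Assembling: d(omega) = (6*y) dx ∧ dy + (5*y + 3) dy ∧ dz.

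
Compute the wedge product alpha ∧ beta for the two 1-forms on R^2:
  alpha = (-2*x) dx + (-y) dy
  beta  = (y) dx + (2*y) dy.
alpha ∧ beta = (y*(-4*x + y)) dx ∧ dy

Distribute the wedge, using dx_i ∧ dx_j = -dx_j ∧ dx_i and dx_i ∧ dx_i = 0. For each pair (i, j) with i < j, the coefficient of dx_i ∧ dx_j in alpha ∧ beta is (alpha_i * beta_j - alpha_j * beta_i). Collecting: alpha ∧ beta = (y*(-4*x + y)) dx ∧ dy.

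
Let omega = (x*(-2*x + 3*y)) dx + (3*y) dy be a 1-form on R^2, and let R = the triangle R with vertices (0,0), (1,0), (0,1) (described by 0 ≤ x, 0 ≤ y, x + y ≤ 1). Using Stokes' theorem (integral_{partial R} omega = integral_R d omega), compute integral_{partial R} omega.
integral_(partial R) omega = -1/2

Stokes: integral_partial_R omega = integral_R d omega with d omega = (∂Q/∂x - ∂P/∂y) dx ∧ dy.
  ∂Q/∂x = 0
  ∂P/∂y = 3*x
  integrand = ∂Q/∂x - ∂P/∂y = -3*x.
Integrating over R: integral_0^1 integral_0^{1-x} (-3*x) dy dx = -1/2.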